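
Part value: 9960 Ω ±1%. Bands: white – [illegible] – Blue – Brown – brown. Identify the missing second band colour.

9960 Ω = 996 × 10^1.
The second band gives digit 9 of the significand, and 9 is white.

white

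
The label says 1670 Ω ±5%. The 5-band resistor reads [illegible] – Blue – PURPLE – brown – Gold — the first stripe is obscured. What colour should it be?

brown

1670 Ω = 167 × 10^1.
The first band gives digit 1 of the significand, and 1 is brown.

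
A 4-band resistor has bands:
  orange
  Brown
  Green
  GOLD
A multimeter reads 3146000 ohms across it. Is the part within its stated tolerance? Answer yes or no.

Orange → 3 (first significant figure)
Brown → 1 (second significant figure)
Green → ×10^5 multiplier
Gold → ±5% tolerance
31 × 100000 = 3100000 Ω
Allowed range: 2945000 Ω to 3255000 Ω.
3146000 ohms lies inside that range.

yes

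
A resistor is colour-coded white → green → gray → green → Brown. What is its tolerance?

±1%

The last band, brown, is the tolerance band.
Brown corresponds to ±1%.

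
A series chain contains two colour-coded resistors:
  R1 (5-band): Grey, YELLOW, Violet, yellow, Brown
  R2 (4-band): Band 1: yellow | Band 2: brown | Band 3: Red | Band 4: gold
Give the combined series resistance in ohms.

8474100 Ω

R1: grey, yellow, violet → 847; yellow ×10^4 → 8470000 Ω.
R2: yellow, brown → 41; red ×10^2 → 4100 Ω.
Series: 8470000 + 4100 = 8474100 Ω.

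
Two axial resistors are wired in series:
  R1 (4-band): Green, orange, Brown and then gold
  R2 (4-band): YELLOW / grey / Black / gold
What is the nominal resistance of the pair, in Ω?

R1: green, orange → 53; brown ×10 → 530 Ω.
R2: yellow, grey → 48; black ×1 → 48 Ω.
Series: 530 + 48 = 578 Ω.

578 Ω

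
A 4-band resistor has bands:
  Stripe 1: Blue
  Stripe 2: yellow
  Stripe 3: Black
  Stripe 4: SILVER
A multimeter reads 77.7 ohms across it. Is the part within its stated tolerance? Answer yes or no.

Blue → 6 (first significant figure)
Yellow → 4 (second significant figure)
Black → ×1 multiplier
Silver → ±10% tolerance
64 × 1 = 64 Ω
Allowed range: 57.6 Ω to 70.4 Ω.
77.7 ohms lies outside that range.

no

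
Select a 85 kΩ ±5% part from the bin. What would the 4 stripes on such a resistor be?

grey, green, orange, gold

85000 Ω = 85 × 10^3.
8 → grey
5 → green
Multiplier 10^3 → orange.
±5% tolerance → gold.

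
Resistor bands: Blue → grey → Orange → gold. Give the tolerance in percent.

±5%

The last band, gold, is the tolerance band.
Gold corresponds to ±5%.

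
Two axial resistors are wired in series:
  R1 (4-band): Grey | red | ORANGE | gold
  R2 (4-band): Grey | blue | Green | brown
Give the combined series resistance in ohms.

8682000 Ω

R1: grey, red → 82; orange ×10^3 → 82000 Ω.
R2: grey, blue → 86; green ×10^5 → 8600000 Ω.
Series: 82000 + 8600000 = 8682000 Ω.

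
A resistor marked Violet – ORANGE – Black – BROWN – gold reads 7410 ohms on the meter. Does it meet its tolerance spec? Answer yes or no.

yes

Violet → 7 (first significant figure)
Orange → 3 (second significant figure)
Black → 0 (third significant figure)
Brown → ×10 multiplier
Gold → ±5% tolerance
730 × 10 = 7300 Ω
Allowed range: 6935 Ω to 7665 Ω.
7410 ohms lies inside that range.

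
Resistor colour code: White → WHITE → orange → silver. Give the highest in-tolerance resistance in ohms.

White → 9 (first significant figure)
White → 9 (second significant figure)
Orange → ×10^3 multiplier
Silver → ±10% tolerance
99 × 1000 = 99000 Ω
Highest = 99000 × (1 + 10/100) = 108900 Ω.

108900 Ω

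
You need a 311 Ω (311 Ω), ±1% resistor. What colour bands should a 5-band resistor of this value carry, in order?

311 Ω = 311 × 10^0.
3 → orange
1 → brown
1 → brown
Multiplier 10^0 → black.
±1% tolerance → brown.

orange, brown, brown, black, brown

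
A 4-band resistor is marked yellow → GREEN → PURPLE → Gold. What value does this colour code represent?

450000000 Ω

Yellow → 4 (first significant figure)
Green → 5 (second significant figure)
Violet → ×10^7 multiplier
45 × 10000000 = 450000000 Ω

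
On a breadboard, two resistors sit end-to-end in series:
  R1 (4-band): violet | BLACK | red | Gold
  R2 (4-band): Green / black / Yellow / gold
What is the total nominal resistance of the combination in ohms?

507000 Ω

R1: violet, black → 70; red ×10^2 → 7000 Ω.
R2: green, black → 50; yellow ×10^4 → 500000 Ω.
Series: 7000 + 500000 = 507000 Ω.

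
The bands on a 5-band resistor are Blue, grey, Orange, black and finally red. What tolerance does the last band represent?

±2%

The last band, red, is the tolerance band.
Red corresponds to ±2%.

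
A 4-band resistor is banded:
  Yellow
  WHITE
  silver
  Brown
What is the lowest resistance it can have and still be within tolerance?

Yellow → 4 (first significant figure)
White → 9 (second significant figure)
Silver → ×0.01 multiplier
Brown → ±1% tolerance
49 × 0.01 = 0.49 Ω
Lowest = 0.49 × (1 − 1/100) = 0.4851 Ω.

0.4851 Ω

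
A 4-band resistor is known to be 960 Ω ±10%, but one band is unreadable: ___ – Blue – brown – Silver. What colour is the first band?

white

960 Ω = 96 × 10^1.
The first band gives digit 9 of the significand, and 9 is white.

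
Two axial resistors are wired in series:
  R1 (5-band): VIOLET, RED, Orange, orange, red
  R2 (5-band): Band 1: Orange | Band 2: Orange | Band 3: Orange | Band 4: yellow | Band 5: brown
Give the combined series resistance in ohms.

R1: violet, red, orange → 723; orange ×10^3 → 723000 Ω.
R2: orange, orange, orange → 333; yellow ×10^4 → 3330000 Ω.
Series: 723000 + 3330000 = 4053000 Ω.

4053000 Ω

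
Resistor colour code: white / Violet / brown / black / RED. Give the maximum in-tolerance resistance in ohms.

990.42 Ω

White → 9 (first significant figure)
Violet → 7 (second significant figure)
Brown → 1 (third significant figure)
Black → ×1 multiplier
Red → ±2% tolerance
971 × 1 = 971 Ω
Maximum = 971 × (1 + 2/100) = 990.42 Ω.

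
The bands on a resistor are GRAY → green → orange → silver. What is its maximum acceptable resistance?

93500 Ω

Grey → 8 (first significant figure)
Green → 5 (second significant figure)
Orange → ×10^3 multiplier
Silver → ±10% tolerance
85 × 1000 = 85000 Ω
Maximum = 85000 × (1 + 10/100) = 93500 Ω.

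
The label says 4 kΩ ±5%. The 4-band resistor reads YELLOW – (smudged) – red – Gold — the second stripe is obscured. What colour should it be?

black

4000 Ω = 40 × 10^2.
The second band gives digit 0 of the significand, and 0 is black.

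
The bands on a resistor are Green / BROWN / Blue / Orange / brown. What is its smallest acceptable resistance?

510840 Ω

Green → 5 (first significant figure)
Brown → 1 (second significant figure)
Blue → 6 (third significant figure)
Orange → ×10^3 multiplier
Brown → ±1% tolerance
516 × 1000 = 516000 Ω
Smallest = 516000 × (1 − 1/100) = 510840 Ω.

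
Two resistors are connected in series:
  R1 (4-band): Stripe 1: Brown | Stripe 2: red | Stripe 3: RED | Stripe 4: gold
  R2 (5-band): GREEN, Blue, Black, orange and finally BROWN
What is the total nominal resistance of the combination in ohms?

561200 Ω

R1: brown, red → 12; red ×10^2 → 1200 Ω.
R2: green, blue, black → 560; orange ×10^3 → 560000 Ω.
Series: 1200 + 560000 = 561200 Ω.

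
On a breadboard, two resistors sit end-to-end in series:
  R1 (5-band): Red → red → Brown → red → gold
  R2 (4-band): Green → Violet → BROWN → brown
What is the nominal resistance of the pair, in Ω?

22670 Ω

R1: red, red, brown → 221; red ×10^2 → 22100 Ω.
R2: green, violet → 57; brown ×10 → 570 Ω.
Series: 22100 + 570 = 22670 Ω.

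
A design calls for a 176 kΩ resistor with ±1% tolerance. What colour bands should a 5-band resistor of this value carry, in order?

brown, violet, blue, orange, brown

176000 Ω = 176 × 10^3.
1 → brown
7 → violet
6 → blue
Multiplier 10^3 → orange.
±1% tolerance → brown.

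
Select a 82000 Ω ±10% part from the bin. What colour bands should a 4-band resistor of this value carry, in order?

82000 Ω = 82 × 10^3.
8 → grey
2 → red
Multiplier 10^3 → orange.
±10% tolerance → silver.

grey, red, orange, silver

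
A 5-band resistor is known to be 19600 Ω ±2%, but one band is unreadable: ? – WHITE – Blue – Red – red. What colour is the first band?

19600 Ω = 196 × 10^2.
The first band gives digit 1 of the significand, and 1 is brown.

brown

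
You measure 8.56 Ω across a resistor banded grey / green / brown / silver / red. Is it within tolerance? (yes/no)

yes

Grey → 8 (first significant figure)
Green → 5 (second significant figure)
Brown → 1 (third significant figure)
Silver → ×0.01 multiplier
Red → ±2% tolerance
851 × 0.01 = 8.51 Ω
Allowed range: 8.3398 Ω to 8.6802 Ω.
8.56 Ω lies inside that range.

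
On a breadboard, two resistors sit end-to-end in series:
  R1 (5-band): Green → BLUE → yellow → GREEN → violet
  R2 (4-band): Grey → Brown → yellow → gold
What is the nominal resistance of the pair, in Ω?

R1: green, blue, yellow → 564; green ×10^5 → 56400000 Ω.
R2: grey, brown → 81; yellow ×10^4 → 810000 Ω.
Series: 56400000 + 810000 = 57210000 Ω.

57210000 Ω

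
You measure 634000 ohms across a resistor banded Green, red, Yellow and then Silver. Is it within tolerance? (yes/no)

no

Green → 5 (first significant figure)
Red → 2 (second significant figure)
Yellow → ×10^4 multiplier
Silver → ±10% tolerance
52 × 10000 = 520000 Ω
Allowed range: 468000 Ω to 572000 Ω.
634000 ohms lies outside that range.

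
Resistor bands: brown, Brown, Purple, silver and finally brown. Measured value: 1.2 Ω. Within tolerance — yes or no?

Brown → 1 (first significant figure)
Brown → 1 (second significant figure)
Violet → 7 (third significant figure)
Silver → ×0.01 multiplier
Brown → ±1% tolerance
117 × 0.01 = 1.17 Ω
Allowed range: 1.1583 Ω to 1.1817 Ω.
1.2 Ω lies outside that range.

no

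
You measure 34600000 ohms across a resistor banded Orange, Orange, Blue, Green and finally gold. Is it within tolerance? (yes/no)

yes

Orange → 3 (first significant figure)
Orange → 3 (second significant figure)
Blue → 6 (third significant figure)
Green → ×10^5 multiplier
Gold → ±5% tolerance
336 × 100000 = 33600000 Ω
Allowed range: 31920000 Ω to 35280000 Ω.
34600000 ohms lies inside that range.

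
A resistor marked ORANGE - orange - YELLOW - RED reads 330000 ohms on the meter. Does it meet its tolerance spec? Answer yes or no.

Orange → 3 (first significant figure)
Orange → 3 (second significant figure)
Yellow → ×10^4 multiplier
Red → ±2% tolerance
33 × 10000 = 330000 Ω
Allowed range: 323400 Ω to 336600 Ω.
330000 ohms lies inside that range.

yes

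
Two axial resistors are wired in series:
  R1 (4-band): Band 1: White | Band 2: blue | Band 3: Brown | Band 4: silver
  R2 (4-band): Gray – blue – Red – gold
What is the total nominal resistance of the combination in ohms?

R1: white, blue → 96; brown ×10 → 960 Ω.
R2: grey, blue → 86; red ×10^2 → 8600 Ω.
Series: 960 + 8600 = 9560 Ω.

9560 Ω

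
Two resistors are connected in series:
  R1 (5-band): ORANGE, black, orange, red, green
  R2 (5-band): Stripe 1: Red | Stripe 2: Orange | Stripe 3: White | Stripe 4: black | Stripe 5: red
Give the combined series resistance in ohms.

R1: orange, black, orange → 303; red ×10^2 → 30300 Ω.
R2: red, orange, white → 239; black ×1 → 239 Ω.
Series: 30300 + 239 = 30539 Ω.

30539 Ω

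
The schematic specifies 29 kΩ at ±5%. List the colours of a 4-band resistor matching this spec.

29000 Ω = 29 × 10^3.
2 → red
9 → white
Multiplier 10^3 → orange.
±5% tolerance → gold.

red, white, orange, gold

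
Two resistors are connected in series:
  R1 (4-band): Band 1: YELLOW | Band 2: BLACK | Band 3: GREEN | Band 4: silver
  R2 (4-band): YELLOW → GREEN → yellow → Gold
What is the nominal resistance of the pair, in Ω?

R1: yellow, black → 40; green ×10^5 → 4000000 Ω.
R2: yellow, green → 45; yellow ×10^4 → 450000 Ω.
Series: 4000000 + 450000 = 4450000 Ω.

4450000 Ω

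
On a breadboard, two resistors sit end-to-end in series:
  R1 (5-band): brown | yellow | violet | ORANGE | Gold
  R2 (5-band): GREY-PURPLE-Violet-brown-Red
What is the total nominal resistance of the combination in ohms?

155770 Ω

R1: brown, yellow, violet → 147; orange ×10^3 → 147000 Ω.
R2: grey, violet, violet → 877; brown ×10 → 8770 Ω.
Series: 147000 + 8770 = 155770 Ω.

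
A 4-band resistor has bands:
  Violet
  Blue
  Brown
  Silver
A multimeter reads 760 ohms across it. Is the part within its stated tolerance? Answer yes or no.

Violet → 7 (first significant figure)
Blue → 6 (second significant figure)
Brown → ×10 multiplier
Silver → ±10% tolerance
76 × 10 = 760 Ω
Allowed range: 684 Ω to 836 Ω.
760 ohms lies inside that range.

yes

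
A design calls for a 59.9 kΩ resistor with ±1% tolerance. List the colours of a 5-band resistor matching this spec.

59900 Ω = 599 × 10^2.
5 → green
9 → white
9 → white
Multiplier 10^2 → red.
±1% tolerance → brown.

green, white, white, red, brown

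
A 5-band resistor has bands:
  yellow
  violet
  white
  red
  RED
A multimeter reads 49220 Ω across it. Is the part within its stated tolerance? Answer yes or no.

Yellow → 4 (first significant figure)
Violet → 7 (second significant figure)
White → 9 (third significant figure)
Red → ×10^2 multiplier
Red → ±2% tolerance
479 × 100 = 47900 Ω
Allowed range: 46942 Ω to 48858 Ω.
49220 Ω lies outside that range.

no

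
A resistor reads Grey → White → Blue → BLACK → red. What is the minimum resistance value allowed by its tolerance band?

Grey → 8 (first significant figure)
White → 9 (second significant figure)
Blue → 6 (third significant figure)
Black → ×1 multiplier
Red → ±2% tolerance
896 × 1 = 896 Ω
Minimum = 896 × (1 − 2/100) = 878.08 Ω.

878.08 Ω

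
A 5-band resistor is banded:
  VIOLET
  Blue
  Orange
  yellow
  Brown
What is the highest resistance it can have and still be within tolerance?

7706300 Ω

Violet → 7 (first significant figure)
Blue → 6 (second significant figure)
Orange → 3 (third significant figure)
Yellow → ×10^4 multiplier
Brown → ±1% tolerance
763 × 10000 = 7630000 Ω
Highest = 7630000 × (1 + 1/100) = 7706300 Ω.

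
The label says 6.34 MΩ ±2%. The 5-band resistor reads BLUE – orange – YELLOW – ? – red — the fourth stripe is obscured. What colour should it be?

6340000 Ω = 634 × 10^4.
The fourth band is the multiplier, 10^4, which is yellow.

yellow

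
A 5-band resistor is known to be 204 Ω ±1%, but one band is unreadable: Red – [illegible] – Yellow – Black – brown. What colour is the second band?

black

204 Ω = 204 × 10^0.
The second band gives digit 0 of the significand, and 0 is black.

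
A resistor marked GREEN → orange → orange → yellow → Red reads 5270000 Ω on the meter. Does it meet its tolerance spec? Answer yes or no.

yes

Green → 5 (first significant figure)
Orange → 3 (second significant figure)
Orange → 3 (third significant figure)
Yellow → ×10^4 multiplier
Red → ±2% tolerance
533 × 10000 = 5330000 Ω
Allowed range: 5223400 Ω to 5436600 Ω.
5270000 Ω lies inside that range.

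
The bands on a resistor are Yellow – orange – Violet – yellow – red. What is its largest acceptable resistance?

4457400 Ω

Yellow → 4 (first significant figure)
Orange → 3 (second significant figure)
Violet → 7 (third significant figure)
Yellow → ×10^4 multiplier
Red → ±2% tolerance
437 × 10000 = 4370000 Ω
Largest = 4370000 × (1 + 2/100) = 4457400 Ω.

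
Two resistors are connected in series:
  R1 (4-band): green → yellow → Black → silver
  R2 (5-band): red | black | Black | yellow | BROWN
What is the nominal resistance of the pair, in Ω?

R1: green, yellow → 54; black ×1 → 54 Ω.
R2: red, black, black → 200; yellow ×10^4 → 2000000 Ω.
Series: 54 + 2000000 = 2000054 Ω.

2000054 Ω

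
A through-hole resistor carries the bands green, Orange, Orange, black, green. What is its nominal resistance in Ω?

533 Ω

Green → 5 (first significant figure)
Orange → 3 (second significant figure)
Orange → 3 (third significant figure)
Black → ×1 multiplier
533 × 1 = 533 Ω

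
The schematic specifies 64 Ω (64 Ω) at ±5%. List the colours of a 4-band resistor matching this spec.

blue, yellow, black, gold

64 Ω = 64 × 10^0.
6 → blue
4 → yellow
Multiplier 10^0 → black.
±5% tolerance → gold.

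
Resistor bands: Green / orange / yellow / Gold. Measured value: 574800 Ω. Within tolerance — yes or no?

Green → 5 (first significant figure)
Orange → 3 (second significant figure)
Yellow → ×10^4 multiplier
Gold → ±5% tolerance
53 × 10000 = 530000 Ω
Allowed range: 503500 Ω to 556500 Ω.
574800 Ω lies outside that range.

no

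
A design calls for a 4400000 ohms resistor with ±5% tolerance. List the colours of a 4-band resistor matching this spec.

yellow, yellow, green, gold

4400000 Ω = 44 × 10^5.
4 → yellow
4 → yellow
Multiplier 10^5 → green.
±5% tolerance → gold.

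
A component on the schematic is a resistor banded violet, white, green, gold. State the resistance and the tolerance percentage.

7900000 Ω ±5%

Violet → 7 (first significant figure)
White → 9 (second significant figure)
Green → ×10^5 multiplier
Gold → ±5% tolerance
79 × 100000 = 7900000 Ω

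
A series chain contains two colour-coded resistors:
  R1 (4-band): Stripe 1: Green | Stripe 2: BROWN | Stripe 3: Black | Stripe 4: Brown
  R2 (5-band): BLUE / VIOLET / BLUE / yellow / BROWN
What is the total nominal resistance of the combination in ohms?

R1: green, brown → 51; black ×1 → 51 Ω.
R2: blue, violet, blue → 676; yellow ×10^4 → 6760000 Ω.
Series: 51 + 6760000 = 6760051 Ω.

6760051 Ω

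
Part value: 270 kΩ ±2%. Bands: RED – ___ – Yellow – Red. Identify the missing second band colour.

270000 Ω = 27 × 10^4.
The second band gives digit 7 of the significand, and 7 is violet.

violet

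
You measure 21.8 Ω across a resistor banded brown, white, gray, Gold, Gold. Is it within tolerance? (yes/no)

Brown → 1 (first significant figure)
White → 9 (second significant figure)
Grey → 8 (third significant figure)
Gold → ×0.1 multiplier
Gold → ±5% tolerance
198 × 0.1 = 19.8 Ω
Allowed range: 18.81 Ω to 20.79 Ω.
21.8 Ω lies outside that range.

no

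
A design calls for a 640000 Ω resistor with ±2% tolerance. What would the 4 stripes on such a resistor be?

640000 Ω = 64 × 10^4.
6 → blue
4 → yellow
Multiplier 10^4 → yellow.
±2% tolerance → red.

blue, yellow, yellow, red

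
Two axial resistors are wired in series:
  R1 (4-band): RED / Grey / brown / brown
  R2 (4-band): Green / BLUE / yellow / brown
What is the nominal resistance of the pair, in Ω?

560280 Ω

R1: red, grey → 28; brown ×10 → 280 Ω.
R2: green, blue → 56; yellow ×10^4 → 560000 Ω.
Series: 280 + 560000 = 560280 Ω.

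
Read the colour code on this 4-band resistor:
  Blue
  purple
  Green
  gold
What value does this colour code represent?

Blue → 6 (first significant figure)
Violet → 7 (second significant figure)
Green → ×10^5 multiplier
67 × 100000 = 6700000 Ω

6700000 Ω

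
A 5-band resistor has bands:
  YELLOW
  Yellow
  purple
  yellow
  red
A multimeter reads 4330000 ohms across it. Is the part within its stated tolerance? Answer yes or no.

no

Yellow → 4 (first significant figure)
Yellow → 4 (second significant figure)
Violet → 7 (third significant figure)
Yellow → ×10^4 multiplier
Red → ±2% tolerance
447 × 10000 = 4470000 Ω
Allowed range: 4380600 Ω to 4559400 Ω.
4330000 ohms lies outside that range.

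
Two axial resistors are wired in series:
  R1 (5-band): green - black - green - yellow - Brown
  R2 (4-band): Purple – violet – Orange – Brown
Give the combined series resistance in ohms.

5127000 Ω

R1: green, black, green → 505; yellow ×10^4 → 5050000 Ω.
R2: violet, violet → 77; orange ×10^3 → 77000 Ω.
Series: 5050000 + 77000 = 5127000 Ω.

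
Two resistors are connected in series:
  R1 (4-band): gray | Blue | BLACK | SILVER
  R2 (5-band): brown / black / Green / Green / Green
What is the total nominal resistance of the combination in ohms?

R1: grey, blue → 86; black ×1 → 86 Ω.
R2: brown, black, green → 105; green ×10^5 → 10500000 Ω.
Series: 86 + 10500000 = 10500086 Ω.

10500086 Ω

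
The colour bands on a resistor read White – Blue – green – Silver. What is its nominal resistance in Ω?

White → 9 (first significant figure)
Blue → 6 (second significant figure)
Green → ×10^5 multiplier
96 × 100000 = 9600000 Ω

9600000 Ω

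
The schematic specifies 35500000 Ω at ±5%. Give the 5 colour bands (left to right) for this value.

orange, green, green, green, gold

35500000 Ω = 355 × 10^5.
3 → orange
5 → green
5 → green
Multiplier 10^5 → green.
±5% tolerance → gold.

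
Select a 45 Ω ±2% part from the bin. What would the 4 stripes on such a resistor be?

yellow, green, black, red

45 Ω = 45 × 10^0.
4 → yellow
5 → green
Multiplier 10^0 → black.
±2% tolerance → red.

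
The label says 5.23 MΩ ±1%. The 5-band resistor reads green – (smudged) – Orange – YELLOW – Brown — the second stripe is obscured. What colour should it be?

red

5230000 Ω = 523 × 10^4.
The second band gives digit 2 of the significand, and 2 is red.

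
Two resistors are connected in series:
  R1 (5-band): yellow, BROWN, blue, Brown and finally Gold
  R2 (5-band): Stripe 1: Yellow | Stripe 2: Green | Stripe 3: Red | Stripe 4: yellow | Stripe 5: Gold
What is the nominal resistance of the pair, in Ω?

R1: yellow, brown, blue → 416; brown ×10 → 4160 Ω.
R2: yellow, green, red → 452; yellow ×10^4 → 4520000 Ω.
Series: 4160 + 4520000 = 4524160 Ω.

4524160 Ω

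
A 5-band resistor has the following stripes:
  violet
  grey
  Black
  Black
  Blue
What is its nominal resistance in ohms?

Violet → 7 (first significant figure)
Grey → 8 (second significant figure)
Black → 0 (third significant figure)
Black → ×1 multiplier
780 × 1 = 780 Ω

780 Ω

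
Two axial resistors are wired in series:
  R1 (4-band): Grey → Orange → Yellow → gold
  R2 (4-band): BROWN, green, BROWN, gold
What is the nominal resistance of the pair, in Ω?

R1: grey, orange → 83; yellow ×10^4 → 830000 Ω.
R2: brown, green → 15; brown ×10 → 150 Ω.
Series: 830000 + 150 = 830150 Ω.

830150 Ω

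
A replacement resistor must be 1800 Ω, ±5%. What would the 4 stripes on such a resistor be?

1800 Ω = 18 × 10^2.
1 → brown
8 → grey
Multiplier 10^2 → red.
±5% tolerance → gold.

brown, grey, red, gold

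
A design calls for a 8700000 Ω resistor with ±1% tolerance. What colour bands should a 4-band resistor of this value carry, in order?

8700000 Ω = 87 × 10^5.
8 → grey
7 → violet
Multiplier 10^5 → green.
±1% tolerance → brown.

grey, violet, green, brown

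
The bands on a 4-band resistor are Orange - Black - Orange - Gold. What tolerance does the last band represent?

The last band, gold, is the tolerance band.
Gold corresponds to ±5%.

±5%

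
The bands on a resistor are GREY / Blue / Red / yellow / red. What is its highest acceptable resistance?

Grey → 8 (first significant figure)
Blue → 6 (second significant figure)
Red → 2 (third significant figure)
Yellow → ×10^4 multiplier
Red → ±2% tolerance
862 × 10000 = 8620000 Ω
Highest = 8620000 × (1 + 2/100) = 8792400 Ω.

8792400 Ω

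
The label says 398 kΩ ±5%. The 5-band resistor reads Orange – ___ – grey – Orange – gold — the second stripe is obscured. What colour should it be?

white

398000 Ω = 398 × 10^3.
The second band gives digit 9 of the significand, and 9 is white.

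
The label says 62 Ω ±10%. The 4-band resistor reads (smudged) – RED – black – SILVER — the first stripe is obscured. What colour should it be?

62 Ω = 62 × 10^0.
The first band gives digit 6 of the significand, and 6 is blue.

blue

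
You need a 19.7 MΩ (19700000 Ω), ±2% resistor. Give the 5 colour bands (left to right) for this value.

19700000 Ω = 197 × 10^5.
1 → brown
9 → white
7 → violet
Multiplier 10^5 → green.
±2% tolerance → red.

brown, white, violet, green, red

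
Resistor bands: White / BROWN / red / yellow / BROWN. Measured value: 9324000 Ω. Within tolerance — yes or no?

White → 9 (first significant figure)
Brown → 1 (second significant figure)
Red → 2 (third significant figure)
Yellow → ×10^4 multiplier
Brown → ±1% tolerance
912 × 10000 = 9120000 Ω
Allowed range: 9028800 Ω to 9211200 Ω.
9324000 Ω lies outside that range.

no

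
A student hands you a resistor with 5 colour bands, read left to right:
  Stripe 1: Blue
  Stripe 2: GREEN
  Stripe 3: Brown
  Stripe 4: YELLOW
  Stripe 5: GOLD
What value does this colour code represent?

Blue → 6 (first significant figure)
Green → 5 (second significant figure)
Brown → 1 (third significant figure)
Yellow → ×10^4 multiplier
651 × 10000 = 6510000 Ω

6510000 Ω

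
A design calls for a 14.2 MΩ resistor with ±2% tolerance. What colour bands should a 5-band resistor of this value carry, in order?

14200000 Ω = 142 × 10^5.
1 → brown
4 → yellow
2 → red
Multiplier 10^5 → green.
±2% tolerance → red.

brown, yellow, red, green, red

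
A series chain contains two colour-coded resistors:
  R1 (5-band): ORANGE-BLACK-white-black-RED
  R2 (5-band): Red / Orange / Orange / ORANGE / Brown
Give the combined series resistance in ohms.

R1: orange, black, white → 309; black ×1 → 309 Ω.
R2: red, orange, orange → 233; orange ×10^3 → 233000 Ω.
Series: 309 + 233000 = 233309 Ω.

233309 Ω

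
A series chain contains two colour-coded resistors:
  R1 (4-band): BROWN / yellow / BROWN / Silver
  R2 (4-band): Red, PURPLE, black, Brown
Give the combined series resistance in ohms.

R1: brown, yellow → 14; brown ×10 → 140 Ω.
R2: red, violet → 27; black ×1 → 27 Ω.
Series: 140 + 27 = 167 Ω.

167 Ω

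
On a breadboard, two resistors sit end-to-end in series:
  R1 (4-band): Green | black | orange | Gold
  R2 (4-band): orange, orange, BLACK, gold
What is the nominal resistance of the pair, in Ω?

50033 Ω

R1: green, black → 50; orange ×10^3 → 50000 Ω.
R2: orange, orange → 33; black ×1 → 33 Ω.
Series: 50000 + 33 = 50033 Ω.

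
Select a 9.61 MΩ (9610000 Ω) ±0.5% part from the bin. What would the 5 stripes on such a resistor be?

white, blue, brown, yellow, green

9610000 Ω = 961 × 10^4.
9 → white
6 → blue
1 → brown
Multiplier 10^4 → yellow.
±0.5% tolerance → green.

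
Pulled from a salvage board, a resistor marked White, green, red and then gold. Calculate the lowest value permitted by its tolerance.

White → 9 (first significant figure)
Green → 5 (second significant figure)
Red → ×10^2 multiplier
Gold → ±5% tolerance
95 × 100 = 9500 Ω
Lowest = 9500 × (1 − 5/100) = 9025 Ω.

9025 Ω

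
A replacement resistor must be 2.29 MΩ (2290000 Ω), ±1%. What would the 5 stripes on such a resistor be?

red, red, white, yellow, brown

2290000 Ω = 229 × 10^4.
2 → red
2 → red
9 → white
Multiplier 10^4 → yellow.
±1% tolerance → brown.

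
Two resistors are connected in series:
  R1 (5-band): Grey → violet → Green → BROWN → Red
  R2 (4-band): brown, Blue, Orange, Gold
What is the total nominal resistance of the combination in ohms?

R1: grey, violet, green → 875; brown ×10 → 8750 Ω.
R2: brown, blue → 16; orange ×10^3 → 16000 Ω.
Series: 8750 + 16000 = 24750 Ω.

24750 Ω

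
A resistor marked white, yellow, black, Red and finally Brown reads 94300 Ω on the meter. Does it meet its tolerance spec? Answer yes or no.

yes

White → 9 (first significant figure)
Yellow → 4 (second significant figure)
Black → 0 (third significant figure)
Red → ×10^2 multiplier
Brown → ±1% tolerance
940 × 100 = 94000 Ω
Allowed range: 93060 Ω to 94940 Ω.
94300 Ω lies inside that range.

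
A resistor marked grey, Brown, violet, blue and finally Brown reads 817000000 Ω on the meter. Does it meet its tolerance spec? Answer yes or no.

yes

Grey → 8 (first significant figure)
Brown → 1 (second significant figure)
Violet → 7 (third significant figure)
Blue → ×10^6 multiplier
Brown → ±1% tolerance
817 × 1000000 = 817000000 Ω
Allowed range: 808830000 Ω to 825170000 Ω.
817000000 Ω lies inside that range.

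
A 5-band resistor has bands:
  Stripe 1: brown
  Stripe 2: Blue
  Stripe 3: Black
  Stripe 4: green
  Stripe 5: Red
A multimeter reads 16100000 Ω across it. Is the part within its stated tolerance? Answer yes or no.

yes

Brown → 1 (first significant figure)
Blue → 6 (second significant figure)
Black → 0 (third significant figure)
Green → ×10^5 multiplier
Red → ±2% tolerance
160 × 100000 = 16000000 Ω
Allowed range: 15680000 Ω to 16320000 Ω.
16100000 Ω lies inside that range.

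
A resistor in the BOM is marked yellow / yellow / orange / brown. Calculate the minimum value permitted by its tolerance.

43560 Ω

Yellow → 4 (first significant figure)
Yellow → 4 (second significant figure)
Orange → ×10^3 multiplier
Brown → ±1% tolerance
44 × 1000 = 44000 Ω
Minimum = 44000 × (1 − 1/100) = 43560 Ω.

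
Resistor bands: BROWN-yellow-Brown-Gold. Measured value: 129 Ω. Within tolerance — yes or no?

Brown → 1 (first significant figure)
Yellow → 4 (second significant figure)
Brown → ×10 multiplier
Gold → ±5% tolerance
14 × 10 = 140 Ω
Allowed range: 133 Ω to 147 Ω.
129 Ω lies outside that range.

no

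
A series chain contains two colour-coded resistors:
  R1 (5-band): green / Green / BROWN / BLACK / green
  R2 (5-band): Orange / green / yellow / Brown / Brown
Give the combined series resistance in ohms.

4091 Ω

R1: green, green, brown → 551; black ×1 → 551 Ω.
R2: orange, green, yellow → 354; brown ×10 → 3540 Ω.
Series: 551 + 3540 = 4091 Ω.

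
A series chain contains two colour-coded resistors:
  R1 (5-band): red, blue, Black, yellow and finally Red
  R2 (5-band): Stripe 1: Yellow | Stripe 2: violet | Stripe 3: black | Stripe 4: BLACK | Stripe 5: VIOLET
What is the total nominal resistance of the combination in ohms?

R1: red, blue, black → 260; yellow ×10^4 → 2600000 Ω.
R2: yellow, violet, black → 470; black ×1 → 470 Ω.
Series: 2600000 + 470 = 2600470 Ω.

2600470 Ω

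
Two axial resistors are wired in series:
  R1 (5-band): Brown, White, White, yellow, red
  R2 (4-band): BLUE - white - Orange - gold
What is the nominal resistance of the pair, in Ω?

2059000 Ω

R1: brown, white, white → 199; yellow ×10^4 → 1990000 Ω.
R2: blue, white → 69; orange ×10^3 → 69000 Ω.
Series: 1990000 + 69000 = 2059000 Ω.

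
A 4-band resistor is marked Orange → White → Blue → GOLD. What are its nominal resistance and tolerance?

39000000 Ω ±5%

Orange → 3 (first significant figure)
White → 9 (second significant figure)
Blue → ×10^6 multiplier
Gold → ±5% tolerance
39 × 1000000 = 39000000 Ω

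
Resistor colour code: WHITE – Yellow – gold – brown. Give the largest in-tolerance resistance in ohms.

White → 9 (first significant figure)
Yellow → 4 (second significant figure)
Gold → ×0.1 multiplier
Brown → ±1% tolerance
94 × 0.1 = 9.4 Ω
Largest = 9.4 × (1 + 1/100) = 9.494 Ω.

9.494 Ω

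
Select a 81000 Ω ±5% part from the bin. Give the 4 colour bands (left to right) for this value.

81000 Ω = 81 × 10^3.
8 → grey
1 → brown
Multiplier 10^3 → orange.
±5% tolerance → gold.

grey, brown, orange, gold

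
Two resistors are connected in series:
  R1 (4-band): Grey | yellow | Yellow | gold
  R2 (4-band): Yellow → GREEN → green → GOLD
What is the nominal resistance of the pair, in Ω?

5340000 Ω

R1: grey, yellow → 84; yellow ×10^4 → 840000 Ω.
R2: yellow, green → 45; green ×10^5 → 4500000 Ω.
Series: 840000 + 4500000 = 5340000 Ω.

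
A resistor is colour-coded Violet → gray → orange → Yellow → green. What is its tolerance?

±0.5%

The last band, green, is the tolerance band.
Green corresponds to ±0.5%.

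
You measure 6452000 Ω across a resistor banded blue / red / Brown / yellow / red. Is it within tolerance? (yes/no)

no

Blue → 6 (first significant figure)
Red → 2 (second significant figure)
Brown → 1 (third significant figure)
Yellow → ×10^4 multiplier
Red → ±2% tolerance
621 × 10000 = 6210000 Ω
Allowed range: 6085800 Ω to 6334200 Ω.
6452000 Ω lies outside that range.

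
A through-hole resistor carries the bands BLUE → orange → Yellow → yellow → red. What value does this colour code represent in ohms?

6340000 Ω

Blue → 6 (first significant figure)
Orange → 3 (second significant figure)
Yellow → 4 (third significant figure)
Yellow → ×10^4 multiplier
634 × 10000 = 6340000 Ω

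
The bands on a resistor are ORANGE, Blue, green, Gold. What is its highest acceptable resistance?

3780000 Ω

Orange → 3 (first significant figure)
Blue → 6 (second significant figure)
Green → ×10^5 multiplier
Gold → ±5% tolerance
36 × 100000 = 3600000 Ω
Highest = 3600000 × (1 + 5/100) = 3780000 Ω.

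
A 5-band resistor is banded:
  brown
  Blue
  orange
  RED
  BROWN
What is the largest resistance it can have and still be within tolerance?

Brown → 1 (first significant figure)
Blue → 6 (second significant figure)
Orange → 3 (third significant figure)
Red → ×10^2 multiplier
Brown → ±1% tolerance
163 × 100 = 16300 Ω
Largest = 16300 × (1 + 1/100) = 16463 Ω.

16463 Ω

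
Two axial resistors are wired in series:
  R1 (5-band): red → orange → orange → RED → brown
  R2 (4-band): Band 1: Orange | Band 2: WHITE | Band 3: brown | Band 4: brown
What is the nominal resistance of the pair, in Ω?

23690 Ω

R1: red, orange, orange → 233; red ×10^2 → 23300 Ω.
R2: orange, white → 39; brown ×10 → 390 Ω.
Series: 23300 + 390 = 23690 Ω.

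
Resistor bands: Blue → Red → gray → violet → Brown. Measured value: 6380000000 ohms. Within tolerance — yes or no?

Blue → 6 (first significant figure)
Red → 2 (second significant figure)
Grey → 8 (third significant figure)
Violet → ×10^7 multiplier
Brown → ±1% tolerance
628 × 10000000 = 6280000000 Ω
Allowed range: 6217200000 Ω to 6342800000 Ω.
6380000000 ohms lies outside that range.

no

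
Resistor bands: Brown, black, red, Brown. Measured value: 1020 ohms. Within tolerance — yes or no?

Brown → 1 (first significant figure)
Black → 0 (second significant figure)
Red → ×10^2 multiplier
Brown → ±1% tolerance
10 × 100 = 1000 Ω
Allowed range: 990 Ω to 1010 Ω.
1020 ohms lies outside that range.

no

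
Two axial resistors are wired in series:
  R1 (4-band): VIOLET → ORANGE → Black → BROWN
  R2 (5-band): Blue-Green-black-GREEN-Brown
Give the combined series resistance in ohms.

R1: violet, orange → 73; black ×1 → 73 Ω.
R2: blue, green, black → 650; green ×10^5 → 65000000 Ω.
Series: 73 + 65000000 = 65000073 Ω.

65000073 Ω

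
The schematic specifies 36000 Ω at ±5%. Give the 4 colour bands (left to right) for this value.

orange, blue, orange, gold

36000 Ω = 36 × 10^3.
3 → orange
6 → blue
Multiplier 10^3 → orange.
±5% tolerance → gold.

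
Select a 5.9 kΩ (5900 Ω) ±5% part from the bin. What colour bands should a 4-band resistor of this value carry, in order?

5900 Ω = 59 × 10^2.
5 → green
9 → white
Multiplier 10^2 → red.
±5% tolerance → gold.

green, white, red, gold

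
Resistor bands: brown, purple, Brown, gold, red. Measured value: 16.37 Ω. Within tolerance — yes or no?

Brown → 1 (first significant figure)
Violet → 7 (second significant figure)
Brown → 1 (third significant figure)
Gold → ×0.1 multiplier
Red → ±2% tolerance
171 × 0.1 = 17.1 Ω
Allowed range: 16.758 Ω to 17.442 Ω.
16.37 Ω lies outside that range.

no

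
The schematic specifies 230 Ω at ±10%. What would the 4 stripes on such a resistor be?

red, orange, brown, silver

230 Ω = 23 × 10^1.
2 → red
3 → orange
Multiplier 10^1 → brown.
±10% tolerance → silver.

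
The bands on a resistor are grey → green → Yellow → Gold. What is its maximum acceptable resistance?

892500 Ω

Grey → 8 (first significant figure)
Green → 5 (second significant figure)
Yellow → ×10^4 multiplier
Gold → ±5% tolerance
85 × 10000 = 850000 Ω
Maximum = 850000 × (1 + 5/100) = 892500 Ω.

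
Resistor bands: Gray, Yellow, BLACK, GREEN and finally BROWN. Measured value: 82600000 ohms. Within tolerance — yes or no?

Grey → 8 (first significant figure)
Yellow → 4 (second significant figure)
Black → 0 (third significant figure)
Green → ×10^5 multiplier
Brown → ±1% tolerance
840 × 100000 = 84000000 Ω
Allowed range: 83160000 Ω to 84840000 Ω.
82600000 ohms lies outside that range.

no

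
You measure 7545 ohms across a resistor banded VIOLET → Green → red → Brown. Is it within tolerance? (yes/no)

yes

Violet → 7 (first significant figure)
Green → 5 (second significant figure)
Red → ×10^2 multiplier
Brown → ±1% tolerance
75 × 100 = 7500 Ω
Allowed range: 7425 Ω to 7575 Ω.
7545 ohms lies inside that range.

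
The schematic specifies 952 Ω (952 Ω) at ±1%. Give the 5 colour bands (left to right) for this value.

white, green, red, black, brown

952 Ω = 952 × 10^0.
9 → white
5 → green
2 → red
Multiplier 10^0 → black.
±1% tolerance → brown.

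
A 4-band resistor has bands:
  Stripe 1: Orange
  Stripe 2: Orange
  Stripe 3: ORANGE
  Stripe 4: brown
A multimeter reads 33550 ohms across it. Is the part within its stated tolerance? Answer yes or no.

no

Orange → 3 (first significant figure)
Orange → 3 (second significant figure)
Orange → ×10^3 multiplier
Brown → ±1% tolerance
33 × 1000 = 33000 Ω
Allowed range: 32670 Ω to 33330 Ω.
33550 ohms lies outside that range.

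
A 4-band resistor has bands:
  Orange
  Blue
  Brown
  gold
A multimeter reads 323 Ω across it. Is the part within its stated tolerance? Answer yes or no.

Orange → 3 (first significant figure)
Blue → 6 (second significant figure)
Brown → ×10 multiplier
Gold → ±5% tolerance
36 × 10 = 360 Ω
Allowed range: 342 Ω to 378 Ω.
323 Ω lies outside that range.

no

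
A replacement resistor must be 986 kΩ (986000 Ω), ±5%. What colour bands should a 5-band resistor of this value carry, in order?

white, grey, blue, orange, gold

986000 Ω = 986 × 10^3.
9 → white
8 → grey
6 → blue
Multiplier 10^3 → orange.
±5% tolerance → gold.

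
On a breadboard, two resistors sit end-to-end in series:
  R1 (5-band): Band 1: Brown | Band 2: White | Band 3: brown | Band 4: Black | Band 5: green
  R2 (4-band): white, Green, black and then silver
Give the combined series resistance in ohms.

286 Ω

R1: brown, white, brown → 191; black ×1 → 191 Ω.
R2: white, green → 95; black ×1 → 95 Ω.
Series: 191 + 95 = 286 Ω.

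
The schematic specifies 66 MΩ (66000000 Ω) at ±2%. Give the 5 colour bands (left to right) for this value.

66000000 Ω = 660 × 10^5.
6 → blue
6 → blue
0 → black
Multiplier 10^5 → green.
±2% tolerance → red.

blue, blue, black, green, red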